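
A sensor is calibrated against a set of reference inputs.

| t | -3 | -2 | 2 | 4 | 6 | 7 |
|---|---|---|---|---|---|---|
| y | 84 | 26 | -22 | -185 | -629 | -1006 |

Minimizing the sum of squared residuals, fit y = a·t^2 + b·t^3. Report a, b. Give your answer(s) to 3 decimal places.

Compute the Gram sums: Σt^2·t^2 = 4066, Σt^2·t^3 = 25364, Σt^3·t^3 = 169258.
For Xᵀy: Σt^2·y = -74126, Σt^3·y = -495414.
XᵀX·[a, b]ᵀ = Xᵀy becomes [[4066, 25364]; [25364, 169258]]·[a, b]ᵀ = [-74126, -495414]ᵀ.
Eliminating b: 169258·(row 1) − 25364·(row 2) gives 44870532·a = 169258·(-74126) − 25364·(-495414) = 19262188, so a = 4815547/11217633.
Then b = ((-495414) − 25364·(4815547/11217633))/169258 = -33555365/11217633.

a = 0.429, b = -2.991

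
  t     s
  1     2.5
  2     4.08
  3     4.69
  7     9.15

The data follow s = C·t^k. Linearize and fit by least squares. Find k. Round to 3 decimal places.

With ln sᵢ as the transformed response and ln tᵢ as the regressor:
Sums: Σln t = 3.7377, Σ(ln t)² = 5.4740, Σln s = 6.0816, Σln t·ln s = 6.9802.
Normal system: [[5.4740, 3.7377]; [3.7377, 4]]·[k, ln C]ᵀ = [6.9802, 6.0816]ᵀ.
Δ = 5.4740·4 − (3.7377)² = 7.9257; k = (6.9802·4 − 3.7377·6.0816)/7.9257 = 0.65483, ln C = (5.4740·6.0816 − 3.7377·6.9802)/7.9257 = 0.90851.

k = 0.655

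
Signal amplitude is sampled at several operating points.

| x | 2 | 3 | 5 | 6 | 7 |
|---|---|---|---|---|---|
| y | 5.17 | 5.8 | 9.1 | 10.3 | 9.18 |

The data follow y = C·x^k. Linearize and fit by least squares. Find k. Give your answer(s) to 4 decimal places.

Let Y = ln y. Fitting Y = k·ln x + ln C by least squares:
XᵀX = [[11.2747, 7.1389]; [7.1389, 5]], rhs = [15.1168, 10.1582]ᵀ  (here Σln x = 7.1389, Σ(ln x)² = 11.2747, Σln y = 10.1582, Σln x·ln y = 15.1168).
Solving (det = 5.4099): k = 0.56678, ln C = 1.22240.

k = 0.5668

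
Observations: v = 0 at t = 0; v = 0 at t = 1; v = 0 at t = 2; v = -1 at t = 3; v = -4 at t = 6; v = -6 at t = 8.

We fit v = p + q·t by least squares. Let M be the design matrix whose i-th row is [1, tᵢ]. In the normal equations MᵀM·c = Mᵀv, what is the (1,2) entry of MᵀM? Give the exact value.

20

Row 1 ↔ basis 1, column 2 ↔ basis t, so (MᵀM)_{1,2} = Σᵢ t = (1)·(0) + (1)·(1) + (1)·(2) + (1)·(3) + (1)·(6) + (1)·(8) = 20.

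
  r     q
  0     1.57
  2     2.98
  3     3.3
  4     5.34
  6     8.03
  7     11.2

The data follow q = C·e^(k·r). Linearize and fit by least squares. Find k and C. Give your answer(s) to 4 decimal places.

k = 0.2761, C = 1.6047

Taking logs, ln q = k·r + ln C, so regress ln q on r.
Σr = 22.0000, Σ(r)² = 114.0000, Σln q = 8.9112, Σr·ln q = 41.8770.
Normal system: [[114.0000, 22.0000]; [22.0000, 6]]·[k, ln C]ᵀ = [41.8770, 8.9112]ᵀ.
Slope k = (n·Σr·ln q − Σr·Σln q)/(n·Σ(r)² − (Σr)²) = (6·41.8770 − 22.0000·8.9112)/200.0000 = 0.27607; ln C = (Σln q − k·Σr)/n = 0.47294, so C = exp(0.47294) = 1.60470.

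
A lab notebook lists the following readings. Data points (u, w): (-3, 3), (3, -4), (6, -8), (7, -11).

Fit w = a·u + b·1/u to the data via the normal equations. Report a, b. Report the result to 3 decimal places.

a = -1.563, b = 3.753

Entries of XᵀX: Σu·u = 103, Σu·1/u = 4, Σ1/u·1/u = 53/196.
For Xᵀw: Σu·w = -146, Σ1/u·w = -110/21.
det = 103·(53/196) − 4² = 2323/196.
a = ((-146)·(53/196) − 4·(-110/21))/(2323/196) = -10894/6969; b = (103·(-110/21) − 4·(-146))/(2323/196) = 26152/6969.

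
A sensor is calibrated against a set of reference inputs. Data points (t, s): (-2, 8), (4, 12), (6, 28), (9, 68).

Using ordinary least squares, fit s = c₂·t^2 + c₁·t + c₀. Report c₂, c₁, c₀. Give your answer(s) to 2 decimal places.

Entries of AᵀA: Σt^2·t^2 = 8129, Σt^2·t = 1001, Σt^2 = 137, Σt·t = 137, Σt = 17, Σ1 = 4.
And Σt^2·s = 6740, Σt·s = 812, Σs = 116.
Normal equations: [[8129, 1001, 137]; [1001, 137, 17]; [137, 17, 4]]·[c₂, c₁, c₀]ᵀ = [6740, 812, 116]ᵀ.
Row-reducing yields c₂ = 7597/7863, c₁ = -10393/7863, c₀ = 4000/2621.

c₂ = 0.97, c₁ = -1.32, c₀ = 1.53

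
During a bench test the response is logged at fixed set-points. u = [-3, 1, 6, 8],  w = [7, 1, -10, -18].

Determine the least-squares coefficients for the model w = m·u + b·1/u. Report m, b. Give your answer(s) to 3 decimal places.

From the data, Σu·u = 110, Σu·1/u = 4, Σ1/u·1/u = 665/576.
And Σu·w = -224, Σ1/u·w = -21/4.
MᵀM·[m, b]ᵀ = Mᵀw becomes [[110, 4]; [4, 665/576]]·[m, b]ᵀ = [-224, -21/4]ᵀ.
Determinant 110·(665/576) − 4² = 31967/288.
m = ((-224)·(665/576) − 4·(-21/4))/(31967/288) = -5264/2459; b = (110·(-21/4) − 4·(-224))/(31967/288) = 7056/2459.

m = -2.141, b = 2.869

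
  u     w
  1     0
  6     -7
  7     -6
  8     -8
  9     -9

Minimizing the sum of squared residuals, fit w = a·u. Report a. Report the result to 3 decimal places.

a = -0.991

From the data, Σu·u = 231.
And Σu·w = -229.
XᵀX·[a]ᵀ = Xᵀw becomes [[231]]·[a]ᵀ = [-229]ᵀ.
Hence a = -229 / 231 ≈ -0.991342.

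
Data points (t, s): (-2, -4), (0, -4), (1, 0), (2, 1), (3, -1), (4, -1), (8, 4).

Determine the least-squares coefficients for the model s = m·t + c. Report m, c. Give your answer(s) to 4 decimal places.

m = 0.7558, c = -2.4419

Normal-equation sums: Σt·t = 98, Σt = 16, Σ1 = 7.
And Σt·s = 35, Σs = -5.
det = 98·7 − 16² = 430.
m = (35·7 − 16·(-5))/430 = 65/86; c = (98·(-5) − 16·35)/430 = -105/43.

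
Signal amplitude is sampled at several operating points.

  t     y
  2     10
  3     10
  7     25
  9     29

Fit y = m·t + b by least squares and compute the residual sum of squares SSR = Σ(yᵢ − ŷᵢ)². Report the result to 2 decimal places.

XᵀX·[m, b]ᵀ = Xᵀy reads: 143·m + 21·b = 486;  21·m + 4·b = 74.
(Σt·t = 143, Σt = 21, Σ1 = 4, Σt·y = 486, Σy = 74.)
Eliminating b: 4·(row 1) − 21·(row 2) gives 131·m = 4·486 − 21·74 = 390, so m = 390/131.
Then b = (74 − 21·(390/131))/4 = 376/131.
Residuals: 154/131, -236/131, 169/131, -87/131; SSR = 882/131.

SSR = 6.73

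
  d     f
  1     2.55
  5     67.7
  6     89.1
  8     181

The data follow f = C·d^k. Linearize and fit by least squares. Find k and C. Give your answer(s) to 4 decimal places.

Linearized form: ln f = k·ln d + ln C. From the 4 transformed points,
AᵀA = [[10.1248, 5.4806]; [5.4806, 4]], rhs = [25.6385, 14.8394]ᵀ  (here Σln d = 5.4806, Σ(ln d)² = 10.1248, Σln f = 14.8394, Σln d·ln f = 25.6385).
Slope k = (n·Σln d·ln f − Σln d·Σln f)/(n·Σ(ln d)² − (Σln d)²) = (4·25.6385 − 5.4806·14.8394)/10.4617 = 2.02876; ln C = (Σln f − k·Σln d)/n = 0.93013, so C = exp(0.93013) = 2.53484.

k = 2.0288, C = 2.5348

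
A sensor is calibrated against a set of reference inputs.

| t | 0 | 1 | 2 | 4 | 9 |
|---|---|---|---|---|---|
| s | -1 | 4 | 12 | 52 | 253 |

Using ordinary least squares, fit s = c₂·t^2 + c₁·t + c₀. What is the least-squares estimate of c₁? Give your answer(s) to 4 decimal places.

Normal-equation sums: Σt^2·t^2 = 6834, Σt^2·t = 802, Σt^2 = 102, Σt·t = 102, Σt = 16, Σ1 = 5.
Right-hand side: Σt^2·s = 21377, Σt·s = 2513, Σs = 320.
Inverting the 3×3 Gram matrix, [c₂, c₁, c₀]ᵀ = [57701/19084, 19163/19084, -8523/9542]ᵀ.

c₁ = 1.0041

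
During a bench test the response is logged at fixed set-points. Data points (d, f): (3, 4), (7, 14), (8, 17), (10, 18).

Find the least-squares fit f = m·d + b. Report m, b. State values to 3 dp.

m = 2.115, b = -1.558

Compute the Gram sums: Σd·d = 222, Σd = 28, Σ1 = 4.
Moment sums: Σd·f = 426, Σf = 53.
AᵀA·[m, b]ᵀ = Aᵀf becomes [[222, 28]; [28, 4]]·[m, b]ᵀ = [426, 53]ᵀ.
Eliminating b: 4·(row 1) − 28·(row 2) gives 104·m = 4·426 − 28·53 = 220, so m = 55/26.
Then b = (53 − 28·(55/26))/4 = -81/52.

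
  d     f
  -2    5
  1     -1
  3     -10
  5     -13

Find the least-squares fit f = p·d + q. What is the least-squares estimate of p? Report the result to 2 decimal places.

The normal system XᵀX·[p, q]ᵀ = Xᵀf is [[39, 7]; [7, 4]]·[p, q]ᵀ = [-106, -19]ᵀ.
det = 39·4 − 7² = 107.
p = ((-106)·4 − 7·(-19))/107 = -291/107; q = (39·(-19) − 7·(-106))/107 = 1/107.

p = -2.72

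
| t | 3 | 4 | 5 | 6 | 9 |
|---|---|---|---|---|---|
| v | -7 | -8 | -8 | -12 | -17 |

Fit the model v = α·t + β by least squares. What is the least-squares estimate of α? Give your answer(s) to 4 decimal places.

From the data, Σt·t = 167, Σt = 27, Σ1 = 5.
For Aᵀv: Σt·v = -318, Σv = -52.
AᵀA·[α, β]ᵀ = Aᵀv becomes [[167, 27]; [27, 5]]·[α, β]ᵀ = [-318, -52]ᵀ.
Δ = 167·5 − 27² = 106.
α = ((-318)·5 − 27·(-52))/106 = -93/53; β = (167·(-52) − 27·(-318))/106 = -49/53.

α = -1.7547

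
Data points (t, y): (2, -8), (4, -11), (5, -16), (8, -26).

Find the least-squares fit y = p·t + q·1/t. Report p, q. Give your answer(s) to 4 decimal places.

p = -3.1215, q = -1.9398

Entries of XᵀX: Σt·t = 109, Σt·1/t = 4, Σ1/t·1/t = 589/1600.
For Xᵀy: Σt·y = -348, Σ1/t·y = -66/5.
XᵀX·[p, q]ᵀ = Xᵀy becomes [[109, 4]; [4, 589/1600]]·[p, q]ᵀ = [-348, -66/5]ᵀ.
det = 109·(589/1600) − 4² = 38601/1600.
p = ((-348)·(589/1600) − 4·(-66/5))/(38601/1600) = -13388/4289; q = (109·(-66/5) − 4·(-348))/(38601/1600) = -8320/4289.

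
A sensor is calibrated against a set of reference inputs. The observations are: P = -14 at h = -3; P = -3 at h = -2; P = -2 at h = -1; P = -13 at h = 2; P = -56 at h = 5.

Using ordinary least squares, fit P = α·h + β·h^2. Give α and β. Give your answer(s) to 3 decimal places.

α = -1.554, β = -1.950

Entries of AᵀA: Σh·h = 43, Σh·h^2 = 97, Σh^2·h^2 = 739.
Moment sums: Σh·P = -256, Σh^2·P = -1592.
AᵀA·[α, β]ᵀ = AᵀP becomes [[43, 97]; [97, 739]]·[α, β]ᵀ = [-256, -1592]ᵀ.
Δ = 43·739 − 97² = 22368.
α = ((-256)·739 − 97·(-1592))/22368 = -4345/2796; β = (43·(-1592) − 97·(-256))/22368 = -5453/2796.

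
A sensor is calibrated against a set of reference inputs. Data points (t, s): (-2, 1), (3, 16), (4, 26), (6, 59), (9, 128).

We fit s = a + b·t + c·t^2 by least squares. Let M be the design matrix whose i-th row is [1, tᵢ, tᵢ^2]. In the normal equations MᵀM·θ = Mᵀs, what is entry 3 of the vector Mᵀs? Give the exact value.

Entry 3 ↔ basis t^2, so (Mᵀs)_{3} = Σᵢ (t^2)·sᵢ = (4)·(1) + (9)·(16) + (16)·(26) + (36)·(59) + (81)·(128) = 13056.

13056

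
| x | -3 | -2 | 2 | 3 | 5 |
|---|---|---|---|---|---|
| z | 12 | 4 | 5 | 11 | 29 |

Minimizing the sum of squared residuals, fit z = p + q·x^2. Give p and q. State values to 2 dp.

p = 0.40, q = 1.16

Compute the Gram sums: Σ1 = 5, Σx^2 = 51, Σx^2·x^2 = 819.
For Aᵀz: Σz = 61, Σx^2·z = 968.
det = 5·819 − 51² = 1494.
p = (61·819 − 51·968)/1494 = 197/498; q = (5·968 − 51·61)/1494 = 1729/1494.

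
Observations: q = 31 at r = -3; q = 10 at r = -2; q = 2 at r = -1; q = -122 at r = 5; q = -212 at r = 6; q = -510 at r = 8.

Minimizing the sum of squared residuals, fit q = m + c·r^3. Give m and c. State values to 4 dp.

Compute the Gram sums: Σ1 = 6, Σr^3 = 817, Σr^3·r^3 = 325219.
For Mᵀq: Σq = -801, Σr^3·q = -323081.
Normal equations: [[6, 817]; [817, 325219]]·[m, c]ᵀ = [-801, -323081]ᵀ.
Eliminating c: 325219·(row 1) − 817·(row 2) gives 1283825·m = 325219·(-801) − 817·(-323081) = 3456758, so m = 3456758/1283825.
Then c = ((-323081) − 817·(3456758/1283825))/325219 = -1284069/1283825.

m = 2.6925, c = -1.0002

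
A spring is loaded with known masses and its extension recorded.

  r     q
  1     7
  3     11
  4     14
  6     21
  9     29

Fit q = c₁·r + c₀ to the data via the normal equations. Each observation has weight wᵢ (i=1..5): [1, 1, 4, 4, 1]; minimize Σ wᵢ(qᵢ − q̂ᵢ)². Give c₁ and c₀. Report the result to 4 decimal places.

The normal system XᵀWX·[c₁, c₀]ᵀ = XᵀWq is [[299, 53]; [53, 11]]·[c₁, c₀]ᵀ = [1029, 187]ᵀ.
Δ = 299·11 − 53² = 480.
c₁ = (1029·11 − 53·187)/480 = 44/15; c₀ = (299·187 − 53·1029)/480 = 43/15.

c₁ = 2.9333, c₀ = 2.8667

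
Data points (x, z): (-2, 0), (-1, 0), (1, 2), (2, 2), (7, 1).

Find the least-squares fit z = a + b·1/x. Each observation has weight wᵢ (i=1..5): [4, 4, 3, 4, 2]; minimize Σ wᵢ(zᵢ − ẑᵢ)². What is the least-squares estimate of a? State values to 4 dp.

a = 0.9923

Entries of AᵀWA: Σwᵢ·1 = 17, Σwᵢ·1/x = -5/7, Σwᵢ·1/x·1/x = 443/49.
And Σwᵢ·z = 16, Σwᵢ·1/x·z = 72/7.
AᵀWA·[a, b]ᵀ = AᵀWz becomes [[17, -5/7]; [-5/7, 443/49]]·[a, b]ᵀ = [16, 72/7]ᵀ.
Determinant 17·(443/49) − (-5/7)² = 7506/49.
a = (16·(443/49) − (-5/7)·(72/7))/(7506/49) = 3724/3753; b = (17·(72/7) − (-5/7)·16)/(7506/49) = 4564/3753.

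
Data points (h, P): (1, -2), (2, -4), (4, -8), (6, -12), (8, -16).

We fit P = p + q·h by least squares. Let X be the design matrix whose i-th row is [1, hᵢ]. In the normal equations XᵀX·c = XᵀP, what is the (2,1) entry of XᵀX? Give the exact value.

Row 2 ↔ basis h, column 1 ↔ basis 1, so (XᵀX)_{2,1} = Σᵢ h = (1)·(1) + (2)·(1) + (4)·(1) + (6)·(1) + (8)·(1) = 21.

21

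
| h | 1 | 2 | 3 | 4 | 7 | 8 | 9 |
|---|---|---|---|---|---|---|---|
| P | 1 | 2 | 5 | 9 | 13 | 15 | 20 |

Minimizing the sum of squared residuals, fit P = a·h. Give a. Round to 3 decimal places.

a = 1.996

Setting ∂/∂a … = 0 gives: 224·a = 447.
Hence a = 447 / 224 ≈ 1.99554.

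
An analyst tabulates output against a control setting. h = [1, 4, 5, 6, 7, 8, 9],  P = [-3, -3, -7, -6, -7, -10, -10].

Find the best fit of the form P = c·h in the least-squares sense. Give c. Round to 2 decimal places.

With design matrix X, XᵀX = [[272]] and XᵀP = [-305]ᵀ.
c = (-305)/272 = -1.12132.

c = -1.12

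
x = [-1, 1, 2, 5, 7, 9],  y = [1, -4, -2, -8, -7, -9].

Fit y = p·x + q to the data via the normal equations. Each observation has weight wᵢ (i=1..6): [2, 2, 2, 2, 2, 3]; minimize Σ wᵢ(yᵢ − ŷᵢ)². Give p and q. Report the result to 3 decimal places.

p = -0.913, q = -1.290

Setting ∂/∂p … = 0 gives: 403·p + 55·q = -439;  55·p + 13·q = -67.
(Σwᵢ·x·x = 403, Σwᵢ·x = 55, Σwᵢ·1 = 13, Σwᵢ·x·y = -439, Σwᵢ·y = -67.)
Eliminating q: 13·(row 1) − 55·(row 2) gives 2214·p = 13·(-439) − 55·(-67) = -2022, so p = -337/369.
Then q = ((-67) − 55·(-337/369))/13 = -476/369.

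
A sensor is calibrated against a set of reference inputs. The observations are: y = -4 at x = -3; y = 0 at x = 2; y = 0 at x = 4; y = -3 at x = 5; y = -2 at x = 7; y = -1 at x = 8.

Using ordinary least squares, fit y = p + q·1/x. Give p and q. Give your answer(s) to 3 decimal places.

With design matrix M, MᵀM = [[6, 743/840]; [743/840, 352549/705600]] and Mᵀy = [-10, 271/840]ᵀ.
det = 6·(352549/705600) − (743/840)² = 312649/141120.
p = ((-10)·(352549/705600) − (743/840)·(271/840))/(312649/141120) = -3726843/1563245; q = (6·(271/840) − (743/840)·(-10))/(312649/141120) = 1521408/312649.

p = -2.384, q = 4.866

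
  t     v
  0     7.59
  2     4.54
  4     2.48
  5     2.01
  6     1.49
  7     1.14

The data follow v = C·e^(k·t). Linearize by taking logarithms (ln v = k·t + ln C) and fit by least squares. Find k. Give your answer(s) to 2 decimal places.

k = -0.27

Let Y = ln v. Fitting Y = k·t + ln C by least squares:
Σt = 24.0000, Σ(t)² = 130.0000, Σln v = 5.6760, Σt·ln v = 13.4594.
Equations: 130.0000·k + 24.0000·ln C = 13.4594;  24.0000·k + 6·ln C = 5.6760.
Slope k = (n·Σt·ln v − Σt·Σln v)/(n·Σ(t)² − (Σt)²) = (6·13.4594 − 24.0000·5.6760)/204.0000 = -0.27189; ln C = (Σln v − k·Σt)/n = 2.03357.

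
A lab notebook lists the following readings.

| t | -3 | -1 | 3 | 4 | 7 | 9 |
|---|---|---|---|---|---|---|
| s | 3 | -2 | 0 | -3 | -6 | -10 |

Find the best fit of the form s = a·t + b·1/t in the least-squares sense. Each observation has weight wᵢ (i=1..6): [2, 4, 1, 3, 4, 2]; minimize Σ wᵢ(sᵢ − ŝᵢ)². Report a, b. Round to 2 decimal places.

With design matrix X, XᵀWX = [[437, 16]; [16, 293843/63504]] and XᵀWs = [-394, -479/252]ᵀ.
Eliminating b: (293843/63504)·(row 1) − 16·(row 2) gives (112152367/63504)·a = (293843/63504)·(-394) − 16·(-479/252) = -56921407/31752, so a = -113842814/112152367.
Then b = ((-479/252) − 16·(-113842814/112152367))/(293843/63504) = 347579820/112152367.

a = -1.02, b = 3.10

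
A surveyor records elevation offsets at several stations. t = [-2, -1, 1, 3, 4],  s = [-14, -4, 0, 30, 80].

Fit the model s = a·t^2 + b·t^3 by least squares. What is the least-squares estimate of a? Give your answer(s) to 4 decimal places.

a = -0.8491

From the data, Σt^2·t^2 = 355, Σt^2·t^3 = 1235, Σt^3·t^3 = 4891.
Right-hand side: Σt^2·s = 1490, Σt^3·s = 6046.
Eliminating b: 4891·(row 1) − 1235·(row 2) gives 211080·a = 4891·1490 − 1235·6046 = -179220, so a = -2987/3518.
Then b = (6046 − 1235·(-2987/3518))/4891 = 5103/3518.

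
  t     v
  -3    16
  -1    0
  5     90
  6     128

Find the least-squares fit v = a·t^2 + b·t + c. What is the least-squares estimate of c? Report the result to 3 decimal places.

c = -0.196

Compute the Gram sums: Σt^2·t^2 = 2003, Σt^2·t = 313, Σt^2 = 71, Σt·t = 71, Σt = 7, Σ1 = 4.
Right-hand side: Σt^2·v = 7002, Σt·v = 1170, Σv = 234.
Row-reducing yields a = 529/178, b = 3023/890, c = -87/445.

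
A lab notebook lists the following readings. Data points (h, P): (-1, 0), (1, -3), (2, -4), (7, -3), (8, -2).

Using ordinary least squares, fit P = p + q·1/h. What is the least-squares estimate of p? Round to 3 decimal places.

Sums needed: Σ1 = 5, Σ1/h = 43/56, Σ1/h·1/h = 7169/3136.
Moment sums: ΣP = -12, Σ1/h·P = -159/28.
XᵀX·[p, q]ᵀ = XᵀP becomes [[5, 43/56]; [43/56, 7169/3136]]·[p, q]ᵀ = [-12, -159/28]ᵀ.
Δ = 5·(7169/3136) − (43/56)² = 8499/784.
p = ((-12)·(7169/3136) − (43/56)·(-159/28))/(8499/784) = -12059/5666; q = (5·(-159/28) − (43/56)·(-12))/(8499/784) = -5012/2833.

p = -2.128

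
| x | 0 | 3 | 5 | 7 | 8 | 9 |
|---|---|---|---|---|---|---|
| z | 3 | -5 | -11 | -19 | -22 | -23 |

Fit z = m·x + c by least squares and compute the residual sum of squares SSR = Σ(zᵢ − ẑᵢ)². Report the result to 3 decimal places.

The normal system AᵀA·[m, c]ᵀ = Aᵀz is [[228, 32]; [32, 6]]·[m, c]ᵀ = [-586, -77]ᵀ.
det = 228·6 − 32² = 344.
m = ((-586)·6 − 32·(-77))/344 = -263/86; c = (228·(-77) − 32·(-586))/344 = 299/86.
Residuals: -41/86, 30/43, 35/43, -46/43, -87/86, 45/43; SSR = 399/86.

SSR = 4.640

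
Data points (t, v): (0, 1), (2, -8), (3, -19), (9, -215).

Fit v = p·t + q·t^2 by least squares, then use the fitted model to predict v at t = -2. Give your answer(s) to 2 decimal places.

v̂ = -15.89

Compute the Gram sums: Σt·t = 94, Σt·t^2 = 764, Σt^2·t^2 = 6658.
Moment sums: Σt·v = -2008, Σt^2·v = -17618.
AᵀA·[p, q]ᵀ = Aᵀv becomes [[94, 764]; [764, 6658]]·[p, q]ᵀ = [-2008, -17618]ᵀ.
Eliminating q: 6658·(row 1) − 764·(row 2) gives 42156·p = 6658·(-2008) − 764·(-17618) = 90888, so p = 7574/3513.
Then q = ((-17618) − 764·(7574/3513))/6658 = -10165/3513.
At t = -2: v̂ = (7574/3513)·(-2) + (-10165/3513)·(4) = -55808/3513.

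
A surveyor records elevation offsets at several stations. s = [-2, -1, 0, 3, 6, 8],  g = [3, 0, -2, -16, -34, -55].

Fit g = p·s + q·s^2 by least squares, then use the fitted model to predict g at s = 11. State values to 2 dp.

Entries of MᵀM: Σs·s = 114, Σs·s^2 = 746, Σs^2·s^2 = 5490.
For Mᵀg: Σs·g = -698, Σs^2·g = -4876.
Normal equations: [[114, 746]; [746, 5490]]·[p, q]ᵀ = [-698, -4876]ᵀ.
det = 114·5490 − 746² = 69344.
p = ((-698)·5490 − 746·(-4876))/69344 = -4421/1576; q = (114·(-4876) − 746·(-698))/69344 = -799/1576.
At s = 11: ĝ = (-4421/1576)·(11) + (-799/1576)·(121) = -72655/788.

ĝ = -92.20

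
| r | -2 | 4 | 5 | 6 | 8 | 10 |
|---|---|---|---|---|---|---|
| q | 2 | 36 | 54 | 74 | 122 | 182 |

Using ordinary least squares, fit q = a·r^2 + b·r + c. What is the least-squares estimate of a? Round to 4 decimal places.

a = 1.5279

Normal-equation sums: Σr^2·r^2 = 16289, Σr^2·r = 1909, Σr^2 = 245, Σr·r = 245, Σr = 31, Σ1 = 6.
Moment sums: Σr^2·q = 30606, Σr·q = 3650, Σq = 470.
So XᵀX·[a, b, c]ᵀ = Xᵀq: [[16289, 1909, 245]; [1909, 245, 31]; [245, 31, 6]]·[a, b, c]ᵀ = [30606, 3650, 470]ᵀ.
Solving the 3×3 system (Gaussian elimination) gives a = 273871/179250, b = 504979/179250, c = 41521/29875.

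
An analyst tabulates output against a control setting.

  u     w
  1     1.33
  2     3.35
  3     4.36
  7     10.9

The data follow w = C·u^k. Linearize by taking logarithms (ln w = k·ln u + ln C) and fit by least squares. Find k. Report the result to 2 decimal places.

With ln wᵢ as the transformed response and ln uᵢ as the regressor:
Σln u = 3.7377, Σ(ln u)² = 5.4740, Σln w = 5.3554, Σln u·ln w = 7.1040.
Equations: 5.4740·k + 3.7377·ln C = 7.1040;  3.7377·k + 4·ln C = 5.3554.
Solving (det = 7.9257): k = 1.05976, ln C = 0.34859.

k = 1.06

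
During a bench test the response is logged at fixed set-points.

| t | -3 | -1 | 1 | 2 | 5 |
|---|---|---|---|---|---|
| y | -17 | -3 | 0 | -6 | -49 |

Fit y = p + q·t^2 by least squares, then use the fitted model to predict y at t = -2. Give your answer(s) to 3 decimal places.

Setting ∂/∂p … = 0 gives: 5·p + 40·q = -75;  40·p + 724·q = -1405.
Eliminating q: 724·(row 1) − 40·(row 2) gives 2020·p = 724·(-75) − 40·(-1405) = 1900, so p = 95/101.
Then q = ((-1405) − 40·(95/101))/724 = -805/404.
At t = -2: ŷ = (95/101)·(1) + (-805/404)·(4) = -710/101.

ŷ = -7.030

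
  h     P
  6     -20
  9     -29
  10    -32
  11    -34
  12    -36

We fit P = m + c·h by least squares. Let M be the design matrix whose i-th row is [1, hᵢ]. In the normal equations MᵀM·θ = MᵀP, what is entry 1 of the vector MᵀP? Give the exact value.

-151

Entry 1 ↔ basis 1, so (MᵀP)_{1} = Σᵢ Pᵢ = (1)·(-20) + (1)·(-29) + (1)·(-32) + (1)·(-34) + (1)·(-36) = -151.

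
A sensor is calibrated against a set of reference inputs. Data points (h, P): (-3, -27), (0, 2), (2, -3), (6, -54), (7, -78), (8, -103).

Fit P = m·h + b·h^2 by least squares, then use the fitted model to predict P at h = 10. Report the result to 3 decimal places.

The normal system MᵀM·[m, b]ᵀ = MᵀP is [[162, 1052]; [1052, 7890]]·[m, b]ᵀ = [-1619, -12613]ᵀ.
Δ = 162·7890 − 1052² = 171476.
m = ((-1619)·7890 − 1052·(-12613))/171476 = 941/326; b = (162·(-12613) − 1052·(-1619))/171476 = -170059/85738.
At h = 10: P̂ = (941/326)·(10) + (-170059/85738)·(100) = -7265535/42869.

P̂ = -169.482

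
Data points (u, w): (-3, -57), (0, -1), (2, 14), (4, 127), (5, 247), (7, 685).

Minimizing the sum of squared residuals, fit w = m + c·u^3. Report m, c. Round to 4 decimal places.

From the data, Σ1 = 6, Σu^3 = 513, Σu^3·u^3 = 138163.
Moment sums: Σw = 1015, Σu^3·w = 275609.
Normal equations: [[6, 513]; [513, 138163]]·[m, c]ᵀ = [1015, 275609]ᵀ.
Δ = 6·138163 − 513² = 565809.
m = (1015·138163 − 513·275609)/565809 = -1151972/565809; c = (6·275609 − 513·1015)/565809 = 377653/188603.

m = -2.0360, c = 2.0024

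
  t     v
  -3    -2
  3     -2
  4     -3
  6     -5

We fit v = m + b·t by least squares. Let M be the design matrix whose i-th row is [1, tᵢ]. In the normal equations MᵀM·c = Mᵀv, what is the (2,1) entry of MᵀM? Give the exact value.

Row 2 ↔ basis t, column 1 ↔ basis 1, so (MᵀM)_{2,1} = Σᵢ t = (-3)·(1) + (3)·(1) + (4)·(1) + (6)·(1) = 10.

10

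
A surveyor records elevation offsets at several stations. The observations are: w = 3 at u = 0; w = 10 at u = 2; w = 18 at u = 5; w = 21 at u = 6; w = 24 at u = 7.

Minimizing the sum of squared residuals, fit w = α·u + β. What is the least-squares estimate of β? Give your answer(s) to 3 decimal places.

β = 3.435

Forming AᵀA = [[114, 20]; [20, 5]] and Aᵀw = [404, 76]ᵀ gives AᵀA·[α, β]ᵀ = Aᵀw.
Eliminating β: 5·(row 1) − 20·(row 2) gives 170·α = 5·404 − 20·76 = 500, so α = 50/17.
Then β = (76 − 20·(50/17))/5 = 292/85.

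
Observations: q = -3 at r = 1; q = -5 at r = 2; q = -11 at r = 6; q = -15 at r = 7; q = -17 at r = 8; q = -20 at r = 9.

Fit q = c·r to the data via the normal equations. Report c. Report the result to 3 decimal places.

c = -2.128

From the data, Σr·r = 235.
Moment sums: Σr·q = -500.
AᵀA·[c]ᵀ = Aᵀq becomes [[235]]·[c]ᵀ = [-500]ᵀ.
c = (-500)/235 = -2.12766.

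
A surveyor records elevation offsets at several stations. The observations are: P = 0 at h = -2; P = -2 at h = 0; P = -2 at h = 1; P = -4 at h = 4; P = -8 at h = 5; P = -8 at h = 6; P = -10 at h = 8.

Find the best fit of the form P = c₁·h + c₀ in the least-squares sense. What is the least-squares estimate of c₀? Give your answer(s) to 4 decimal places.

c₀ = -1.6208

Entries of AᵀA: Σh·h = 146, Σh = 22, Σ1 = 7.
Moment sums: Σh·P = -186, ΣP = -34.
Determinant 146·7 − 22² = 538.
c₁ = ((-186)·7 − 22·(-34))/538 = -277/269; c₀ = (146·(-34) − 22·(-186))/538 = -436/269.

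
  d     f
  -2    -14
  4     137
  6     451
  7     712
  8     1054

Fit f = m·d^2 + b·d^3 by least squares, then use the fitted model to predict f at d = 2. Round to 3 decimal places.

From the data, Σd^2·d^2 = 8065, Σd^2·d^3 = 58343, Σd^3·d^3 = 430609.
Moment sums: Σd^2·f = 120716, Σd^3·f = 890160.
Normal equations: [[8065, 58343]; [58343, 430609]]·[m, b]ᵀ = [120716, 890160]ᵀ.
Δ = 8065·430609 − 58343² = 68955936.
m = (120716·430609 − 58343·890160)/68955936 = 1671113/2462712; b = (8065·890160 − 58343·120716)/68955936 = 4864529/2462712.
At d = 2: f̂ = (1671113/2462712)·(4) + (4864529/2462712)·(8) = 3800057/205226.

f̂ = 18.516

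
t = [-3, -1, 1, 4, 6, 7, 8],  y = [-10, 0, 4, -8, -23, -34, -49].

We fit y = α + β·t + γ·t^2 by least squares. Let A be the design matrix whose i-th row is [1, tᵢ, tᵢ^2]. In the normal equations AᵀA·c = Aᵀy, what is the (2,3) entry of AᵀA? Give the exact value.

1108

Row 2 ↔ basis t, column 3 ↔ basis t^2, so (AᵀA)_{2,3} = Σᵢ (t)·(t^2) = (-3)·(9) + (-1)·(1) + (1)·(1) + (4)·(16) + (6)·(36) + (7)·(49) + (8)·(64) = 1108.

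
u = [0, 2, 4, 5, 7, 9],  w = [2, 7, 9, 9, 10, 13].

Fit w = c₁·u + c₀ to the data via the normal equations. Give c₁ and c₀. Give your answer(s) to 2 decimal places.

c₁ = 1.07, c₀ = 3.54

Normal-equation sums: Σu·u = 175, Σu = 27, Σ1 = 6.
For Xᵀw: Σu·w = 282, Σw = 50.
det = 175·6 − 27² = 321.
c₁ = (282·6 − 27·50)/321 = 114/107; c₀ = (175·50 − 27·282)/321 = 1136/321.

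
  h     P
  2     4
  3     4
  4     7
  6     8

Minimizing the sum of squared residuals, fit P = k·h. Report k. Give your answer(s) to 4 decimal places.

Normal-equation sums: Σh·h = 65.
And Σh·P = 96.
Normal equations: [[65]]·[k]ᵀ = [96]ᵀ.
k = 96/65 = 1.47692.

k = 1.4769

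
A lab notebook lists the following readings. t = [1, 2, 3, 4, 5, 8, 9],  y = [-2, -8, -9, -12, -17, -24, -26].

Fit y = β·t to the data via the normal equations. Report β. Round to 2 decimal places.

The normal equations are: 200·β = -604.
β = (-604)/200 = -3.02.

β = -3.02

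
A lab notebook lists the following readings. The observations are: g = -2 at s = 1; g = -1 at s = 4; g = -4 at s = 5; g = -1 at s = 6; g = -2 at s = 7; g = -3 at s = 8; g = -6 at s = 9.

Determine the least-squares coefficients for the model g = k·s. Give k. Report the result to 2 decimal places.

k = -0.46

Entries of XᵀX: Σs·s = 272.
Right-hand side: Σs·g = -124.
Normal equations: [[272]]·[k]ᵀ = [-124]ᵀ.
Hence k = -124 / 272 ≈ -0.455882.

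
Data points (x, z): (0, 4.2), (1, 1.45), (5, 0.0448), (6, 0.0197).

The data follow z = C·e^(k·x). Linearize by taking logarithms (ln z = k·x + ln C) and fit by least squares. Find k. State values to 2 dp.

k = -0.89

Let Y = ln z. Fitting Y = k·x + ln C by least squares:
Sums: Σx = 12.0000, Σ(x)² = 62.0000, Σln z = -5.2260, Σx·ln z = -38.7190.
Normal system: [[62.0000, 12.0000]; [12.0000, 4]]·[k, ln C]ᵀ = [-38.7190, -5.2260]ᵀ.
Slope k = (n·Σx·ln z − Σx·Σln z)/(n·Σ(x)² − (Σx)²) = (4·-38.7190 − 12.0000·-5.2260)/104.0000 = -0.88619; ln C = (Σln z − k·Σx)/n = 1.35205.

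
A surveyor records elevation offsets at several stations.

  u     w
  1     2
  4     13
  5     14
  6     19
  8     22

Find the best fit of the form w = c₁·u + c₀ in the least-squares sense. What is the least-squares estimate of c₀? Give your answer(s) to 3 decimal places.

With design matrix X, XᵀX = [[142, 24]; [24, 5]] and Xᵀw = [414, 70]ᵀ.
Determinant 142·5 − 24² = 134.
c₁ = (414·5 − 24·70)/134 = 195/67; c₀ = (142·70 − 24·414)/134 = 2/67.

c₀ = 0.030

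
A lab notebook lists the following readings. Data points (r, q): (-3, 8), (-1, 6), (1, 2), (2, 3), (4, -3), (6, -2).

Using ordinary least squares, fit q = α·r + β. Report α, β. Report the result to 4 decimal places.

α = -1.2523, β = 4.2118

Setting ∂/∂α … = 0 gives: 67·α + 9·β = -46;  9·α + 6·β = 14.
Determinant 67·6 − 9² = 321.
α = ((-46)·6 − 9·14)/321 = -134/107; β = (67·14 − 9·(-46))/321 = 1352/321.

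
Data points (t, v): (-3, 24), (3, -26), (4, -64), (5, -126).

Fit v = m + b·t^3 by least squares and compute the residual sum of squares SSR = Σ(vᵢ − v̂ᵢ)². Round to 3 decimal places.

Setting ∂/∂m … = 0 gives: 4·m + 189·b = -192;  189·m + 21179·b = -21196.
(Σ1 = 4, Σt^3 = 189, Σt^3·t^3 = 21179, Σv = -192, Σt^3·v = -21196.)
Determinant 4·21179 − 189² = 48995.
m = ((-192)·21179 − 189·(-21196))/48995 = -60324/48995; b = (4·(-21196) − 189·(-192))/48995 = -48496/48995.
Residuals: -73188/48995, 95846/48995, 28388/48995, -51046/48995; SSR = 366456/48995.

SSR = 7.479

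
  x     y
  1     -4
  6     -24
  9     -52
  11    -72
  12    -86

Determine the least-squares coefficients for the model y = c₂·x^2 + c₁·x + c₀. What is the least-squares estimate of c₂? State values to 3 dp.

From the data, Σx^2·x^2 = 43235, Σx^2·x = 4005, Σx^2 = 383, Σx·x = 383, Σx = 39, Σ1 = 5.
For Mᵀy: Σx^2·y = -26176, Σx·y = -2440, Σy = -238.
So MᵀM·[c₂, c₁, c₀]ᵀ = Mᵀy: [[43235, 4005, 383]; [4005, 383, 39]; [383, 39, 5]]·[c₂, c₁, c₀]ᵀ = [-26176, -2440, -238]ᵀ.
Solving the 3×3 system (Gaussian elimination) gives c₂ = -13421/24829, c₁ = -10571/24829, c₀ = -10194/3547.

c₂ = -0.541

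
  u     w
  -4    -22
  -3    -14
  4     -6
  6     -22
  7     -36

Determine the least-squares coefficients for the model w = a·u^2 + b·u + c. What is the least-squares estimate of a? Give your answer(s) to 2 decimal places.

Forming AᵀA = [[4290, 532, 126]; [532, 126, 10]; [126, 10, 5]] and Aᵀw = [-3130, -278, -100]ᵀ gives AᵀA·[a, b, c]ᵀ = Aᵀw.
Solving the 3×3 system (Gaussian elimination) gives a = -53525/49711, b = 104807/49711, c = 144996/49711.

a = -1.08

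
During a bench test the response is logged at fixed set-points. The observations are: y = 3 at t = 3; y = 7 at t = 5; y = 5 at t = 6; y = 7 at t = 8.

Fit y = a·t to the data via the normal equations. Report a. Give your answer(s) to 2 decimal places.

a = 0.97

Entries of AᵀA: Σt·t = 134.
And Σt·y = 130.
Normal equations: [[134]]·[a]ᵀ = [130]ᵀ.
a = 130/134 = 0.970149.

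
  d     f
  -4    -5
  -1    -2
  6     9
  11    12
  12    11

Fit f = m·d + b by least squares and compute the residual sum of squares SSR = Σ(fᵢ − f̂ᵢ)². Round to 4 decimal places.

SSR = 11.3412

Forming AᵀA = [[318, 24]; [24, 5]] and Aᵀf = [340, 25]ᵀ gives AᵀA·[m, b]ᵀ = Aᵀf.
Eliminating b: 5·(row 1) − 24·(row 2) gives 1014·m = 5·340 − 24·25 = 1100, so m = 550/507.
Then b = (25 − 24·(550/507))/5 = -35/169.
Residuals: -230/507, -359/507, 456/169, 139/507, -306/169; SSR = 5750/507.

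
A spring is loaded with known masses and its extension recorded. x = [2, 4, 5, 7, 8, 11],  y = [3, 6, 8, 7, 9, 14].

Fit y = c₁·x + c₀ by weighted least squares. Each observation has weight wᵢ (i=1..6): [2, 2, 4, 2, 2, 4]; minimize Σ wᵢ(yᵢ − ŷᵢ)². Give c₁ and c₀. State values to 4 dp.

c₁ = 1.1083, c₀ = 1.2826

With design matrix A, AᵀWA = [[850, 106]; [106, 16]] and AᵀWy = [1078, 138]ᵀ.
Eliminating c₀: 16·(row 1) − 106·(row 2) gives 2364·c₁ = 16·1078 − 106·138 = 2620, so c₁ = 655/591.
Then c₀ = (138 − 106·(655/591))/16 = 758/591.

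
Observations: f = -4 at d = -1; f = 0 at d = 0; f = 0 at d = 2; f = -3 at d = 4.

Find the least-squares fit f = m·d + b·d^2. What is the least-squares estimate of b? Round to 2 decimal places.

Entries of AᵀA: Σd·d = 21, Σd·d^2 = 71, Σd^2·d^2 = 273.
And Σd·f = -8, Σd^2·f = -52.
AᵀA·[m, b]ᵀ = Aᵀf becomes [[21, 71]; [71, 273]]·[m, b]ᵀ = [-8, -52]ᵀ.
Determinant 21·273 − 71² = 692.
m = ((-8)·273 − 71·(-52))/692 = 377/173; b = (21·(-52) − 71·(-8))/692 = -131/173.

b = -0.76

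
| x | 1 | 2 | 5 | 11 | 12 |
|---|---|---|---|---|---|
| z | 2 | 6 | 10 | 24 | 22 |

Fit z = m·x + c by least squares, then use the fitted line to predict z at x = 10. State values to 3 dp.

ẑ = 20.016

Sums needed: Σx·x = 295, Σx = 31, Σ1 = 5.
Moment sums: Σx·z = 592, Σz = 64.
det = 295·5 − 31² = 514.
m = (592·5 − 31·64)/514 = 488/257; c = (295·64 − 31·592)/514 = 264/257.
At x = 10: ẑ = (488/257)·(10) + (264/257)·(1) = 5144/257.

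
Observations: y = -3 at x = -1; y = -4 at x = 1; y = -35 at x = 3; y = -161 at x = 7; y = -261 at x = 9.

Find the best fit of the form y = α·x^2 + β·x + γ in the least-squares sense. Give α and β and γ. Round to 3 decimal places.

α = -3.007, β = -1.821, γ = -1.084

Normal-equation sums: Σx^2·x^2 = 9045, Σx^2·x = 1099, Σx^2 = 141, Σx·x = 141, Σx = 19, Σ1 = 5.
Moment sums: Σx^2·y = -29352, Σx·y = -3582, Σy = -464.
Normal equations: [[9045, 1099, 141]; [1099, 141, 19]; [141, 19, 5]]·[α, β, γ]ᵀ = [-29352, -3582, -464]ᵀ.
Solving the 3×3 system (Gaussian elimination) gives α = -7409/2464, β = -51/28, γ = -2671/2464.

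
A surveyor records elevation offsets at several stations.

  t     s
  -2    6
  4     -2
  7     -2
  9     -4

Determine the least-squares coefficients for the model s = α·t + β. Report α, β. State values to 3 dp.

α = -0.884, β = 3.478

Normal-equation sums: Σt·t = 150, Σt = 18, Σ1 = 4.
Right-hand side: Σt·s = -70, Σs = -2.
Eliminating β: 4·(row 1) − 18·(row 2) gives 276·α = 4·(-70) − 18·(-2) = -244, so α = -61/69.
Then β = ((-2) − 18·(-61/69))/4 = 80/23.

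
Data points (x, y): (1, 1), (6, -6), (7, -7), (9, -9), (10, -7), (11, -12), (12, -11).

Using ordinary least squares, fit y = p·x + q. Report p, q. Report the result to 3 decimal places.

The normal equations are: 532·p + 56·q = -499;  56·p + 7·q = -51.
det = 532·7 − 56² = 588.
p = ((-499)·7 − 56·(-51))/588 = -13/12; q = (532·(-51) − 56·(-499))/588 = 29/21.

p = -1.083, q = 1.381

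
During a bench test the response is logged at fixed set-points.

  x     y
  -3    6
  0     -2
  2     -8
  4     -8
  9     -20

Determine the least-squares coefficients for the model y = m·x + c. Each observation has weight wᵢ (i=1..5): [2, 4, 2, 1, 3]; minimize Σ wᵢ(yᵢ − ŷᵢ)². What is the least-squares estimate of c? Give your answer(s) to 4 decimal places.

c = -1.6440

MᵀWM·[m, c]ᵀ = MᵀWy reads: 285·m + 29·c = -640;  29·m + 12·c = -80.
Eliminating c: 12·(row 1) − 29·(row 2) gives 2579·m = 12·(-640) − 29·(-80) = -5360, so m = -5360/2579.
Then c = ((-80) − 29·(-5360/2579))/12 = -4240/2579.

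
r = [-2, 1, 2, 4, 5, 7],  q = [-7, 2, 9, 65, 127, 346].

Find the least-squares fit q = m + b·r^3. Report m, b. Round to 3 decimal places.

m = 0.963, b = 1.006

Normal-equation sums: Σ1 = 6, Σr^3 = 533, Σr^3·r^3 = 137499.
For Xᵀq: Σq = 542, Σr^3·q = 138843.
XᵀX·[m, b]ᵀ = Xᵀq becomes [[6, 533]; [533, 137499]]·[m, b]ᵀ = [542, 138843]ᵀ.
Δ = 6·137499 − 533² = 540905.
m = (542·137499 − 533·138843)/540905 = 521139/540905; b = (6·138843 − 533·542)/540905 = 544172/540905.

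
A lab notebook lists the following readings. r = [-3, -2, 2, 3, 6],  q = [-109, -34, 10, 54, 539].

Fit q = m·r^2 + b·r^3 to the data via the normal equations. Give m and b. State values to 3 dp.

m = -3.040, b = 3.002

Sums needed: Σr^2·r^2 = 1490, Σr^2·r^3 = 7776, Σr^3·r^3 = 48242.
Moment sums: Σr^2·q = 18813, Σr^3·q = 121177.
Normal equations: [[1490, 7776]; [7776, 48242]]·[m, b]ᵀ = [18813, 121177]ᵀ.
det = 1490·48242 − 7776² = 11414404.
m = (18813·48242 − 7776·121177)/11414404 = -17347803/5707202; b = (1490·121177 − 7776·18813)/11414404 = 17131921/5707202.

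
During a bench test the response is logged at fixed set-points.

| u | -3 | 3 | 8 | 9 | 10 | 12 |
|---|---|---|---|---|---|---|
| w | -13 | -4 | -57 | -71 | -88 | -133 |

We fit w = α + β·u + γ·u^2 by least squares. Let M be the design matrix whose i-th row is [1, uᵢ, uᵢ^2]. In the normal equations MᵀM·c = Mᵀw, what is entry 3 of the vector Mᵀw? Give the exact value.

Entry 3 ↔ basis u^2, so (Mᵀw)_{3} = Σᵢ (u^2)·wᵢ = (9)·(-13) + (9)·(-4) + (64)·(-57) + (81)·(-71) + (100)·(-88) + (144)·(-133) = -37504.

-37504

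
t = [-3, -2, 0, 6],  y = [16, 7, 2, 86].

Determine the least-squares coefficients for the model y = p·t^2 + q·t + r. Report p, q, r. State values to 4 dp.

p = 2.0745, q = 1.5627, r = 1.9469

Forming AᵀA = [[1393, 181, 49]; [181, 49, 1]; [49, 1, 4]] and Aᵀy = [3268, 454, 111]ᵀ gives AᵀA·[p, q, r]ᵀ = Aᵀy.
Inverting the 3×3 Gram matrix, [p, q, r]ᵀ = [2813/1356, 2119/1356, 220/113]ᵀ.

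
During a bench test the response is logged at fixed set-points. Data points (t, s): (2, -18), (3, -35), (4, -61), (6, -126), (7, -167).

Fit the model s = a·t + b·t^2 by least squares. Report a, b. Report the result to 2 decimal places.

MᵀM·[a, b]ᵀ = Mᵀs reads: 114·a + 658·b = -2310;  658·a + 4050·b = -14082.
Δ = 114·4050 − 658² = 28736.
a = ((-2310)·4050 − 658·(-14082))/28736 = -11193/3592; b = (114·(-14082) − 658·(-2310))/28736 = -10671/3592.

a = -3.12, b = -2.97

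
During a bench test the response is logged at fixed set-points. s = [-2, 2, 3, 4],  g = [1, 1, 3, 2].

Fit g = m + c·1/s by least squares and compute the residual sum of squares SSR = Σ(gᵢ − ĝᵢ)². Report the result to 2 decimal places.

SSR = 2.36

The normal system AᵀA·[m, c]ᵀ = Aᵀg is [[4, 7/12]; [7/12, 97/144]]·[m, c]ᵀ = [7, 3/2]ᵀ.
det = 4·(97/144) − (7/12)² = 113/48.
m = (7·(97/144) − (7/12)·(3/2))/(113/48) = 553/339; c = (4·(3/2) − (7/12)·7)/(113/48) = 92/113.
Residuals: -76/339, -352/339, 124/113, 56/339; SSR = 800/339.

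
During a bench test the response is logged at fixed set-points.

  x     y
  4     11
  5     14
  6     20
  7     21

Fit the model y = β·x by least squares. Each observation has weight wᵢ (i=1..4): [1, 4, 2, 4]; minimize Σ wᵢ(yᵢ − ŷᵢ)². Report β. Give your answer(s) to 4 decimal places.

β = 3.0000

With design matrix M, MᵀWM = [[384]] and MᵀWy = [1152]ᵀ.
Hence β = 1152 / 384 ≈ 3.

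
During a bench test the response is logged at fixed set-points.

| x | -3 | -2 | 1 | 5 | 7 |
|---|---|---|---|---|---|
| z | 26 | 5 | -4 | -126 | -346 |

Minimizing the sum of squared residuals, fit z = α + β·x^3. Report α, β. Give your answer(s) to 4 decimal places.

α = -2.0639, β = -1.0016

The normal system MᵀM·[α, β]ᵀ = Mᵀz is [[5, 434]; [434, 134068]]·[α, β]ᵀ = [-445, -135174]ᵀ.
Eliminating β: 134068·(row 1) − 434·(row 2) gives 481984·α = 134068·(-445) − 434·(-135174) = -994744, so α = -124343/60248.
Then β = ((-135174) − 434·(-124343/60248))/134068 = -120685/120496.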